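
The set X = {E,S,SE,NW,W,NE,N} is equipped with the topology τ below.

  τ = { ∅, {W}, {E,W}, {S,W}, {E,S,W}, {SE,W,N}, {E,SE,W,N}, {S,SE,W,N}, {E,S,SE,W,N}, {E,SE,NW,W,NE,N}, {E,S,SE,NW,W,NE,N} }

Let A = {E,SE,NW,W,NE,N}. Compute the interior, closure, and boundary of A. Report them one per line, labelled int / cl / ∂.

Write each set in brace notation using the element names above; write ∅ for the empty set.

int(A) = {E,SE,NW,W,NE,N}
cl(A)  = {E,S,SE,NW,W,NE,N}
∂A     = {S}

U open, U⊆A: ∅, {W}, {E,W}, {SE,W,N}, {E,SE,W,N}, {E,SE,NW,W,NE,N}. int(A) = ⋃ = {E,SE,NW,W,NE,N}
X∖A={S}, int(X∖A)=∅, hence cl(A)={E,S,SE,NW,W,NE,N}
∂A: remove int from cl → {S}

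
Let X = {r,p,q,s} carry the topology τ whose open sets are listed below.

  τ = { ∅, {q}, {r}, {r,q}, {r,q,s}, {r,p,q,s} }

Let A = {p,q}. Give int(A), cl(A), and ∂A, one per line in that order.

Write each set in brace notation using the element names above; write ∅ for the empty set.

U open, U⊆A: ∅, {q}. int(A) = ⋃ = {q}
X∖A={r,s}, int(X∖A)={r}, hence cl(A)={p,q,s}
∂A: remove int from cl → {p,s}

int(A) = {q}
cl(A)  = {p,q,s}
∂A     = {p,s}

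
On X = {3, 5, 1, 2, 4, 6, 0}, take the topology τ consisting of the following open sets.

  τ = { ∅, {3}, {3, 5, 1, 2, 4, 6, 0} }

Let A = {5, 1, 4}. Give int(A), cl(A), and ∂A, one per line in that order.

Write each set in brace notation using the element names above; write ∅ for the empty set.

interior: largest open inside A is ∅ (from ∅)
cl via duality: int({3, 2, 6, 0}) = {3}, so X∖{3} = {5, 1, 2, 4, 6, 0}
cl∖int = {5, 1, 2, 4, 6, 0}

int(A) = ∅
cl(A)  = {5, 1, 2, 4, 6, 0}
∂A     = {5, 1, 2, 4, 6, 0}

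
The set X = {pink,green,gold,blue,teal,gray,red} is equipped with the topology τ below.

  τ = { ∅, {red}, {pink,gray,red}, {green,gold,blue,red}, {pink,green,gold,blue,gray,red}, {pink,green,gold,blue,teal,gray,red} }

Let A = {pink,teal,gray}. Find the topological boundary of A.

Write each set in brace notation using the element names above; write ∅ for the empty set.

opens ⊆ A: ∅; union → int = ∅
complement {green,gold,blue,red}; its interior {green,gold,blue,red}; cl(A) = X∖{green,gold,blue,red} = {pink,teal,gray}
boundary = {pink,teal,gray} ∖ ∅ = {pink,teal,gray}

{pink,teal,gray}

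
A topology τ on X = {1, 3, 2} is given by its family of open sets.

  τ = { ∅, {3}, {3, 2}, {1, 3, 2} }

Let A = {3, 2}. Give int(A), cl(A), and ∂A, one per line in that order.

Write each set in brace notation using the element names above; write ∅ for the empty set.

interior: largest open inside A is {3, 2} (from ∅, {3}, {3, 2})
cl via duality: int({1}) = ∅, so X∖∅ = {1, 3, 2}
cl∖int = {1}

int(A) = {3, 2}
cl(A)  = {1, 3, 2}
∂A     = {1}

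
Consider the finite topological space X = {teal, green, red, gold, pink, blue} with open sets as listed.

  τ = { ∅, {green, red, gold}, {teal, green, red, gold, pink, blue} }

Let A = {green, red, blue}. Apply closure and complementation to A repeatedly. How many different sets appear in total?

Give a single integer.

4

cl via duality: int({teal, gold, pink}) = ∅, so X∖∅ = {teal, green, red, gold, pink, blue}
Write k for closure, c for complement:
  1. A     = {green, red, blue}
  2. kA    = {teal, green, red, gold, pink, blue}
  3. cA    = {teal, gold, pink}
  4. ckA   = ∅
applying k or c yields no new set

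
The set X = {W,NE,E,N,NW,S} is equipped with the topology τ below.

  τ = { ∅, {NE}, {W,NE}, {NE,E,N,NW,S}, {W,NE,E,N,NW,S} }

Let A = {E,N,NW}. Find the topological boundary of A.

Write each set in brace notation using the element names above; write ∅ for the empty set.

{E,N,NW,S}

interior: largest open inside A is ∅ (from ∅)
cl via duality: int({W,NE,S}) = {W,NE}, so X∖{W,NE} = {E,N,NW,S}
cl∖int = {E,N,NW,S}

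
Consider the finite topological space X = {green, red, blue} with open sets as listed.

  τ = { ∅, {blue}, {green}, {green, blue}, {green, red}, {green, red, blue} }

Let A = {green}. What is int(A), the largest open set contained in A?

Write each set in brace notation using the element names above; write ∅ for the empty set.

{green}

U open, U⊆A: ∅, {green}. int(A) = ⋃ = {green}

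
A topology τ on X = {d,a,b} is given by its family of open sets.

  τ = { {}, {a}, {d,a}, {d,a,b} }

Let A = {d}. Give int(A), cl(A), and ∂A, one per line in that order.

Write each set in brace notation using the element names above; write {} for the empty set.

int(A) = {}
cl(A)  = {d,b}
∂A     = {d,b}

open subsets of A: {}; so int(A) = {}
closure: X∖int(X∖A) = X∖{a} = {d,b}
∂A = {d,b} minus {} = {d,b}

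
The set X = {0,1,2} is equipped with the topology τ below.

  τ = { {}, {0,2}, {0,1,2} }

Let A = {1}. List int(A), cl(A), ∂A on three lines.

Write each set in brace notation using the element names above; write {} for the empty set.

interior: largest open inside A is {} (from {})
cl via duality: int({0,2}) = {0,2}, so X∖{0,2} = {1}
cl∖int = {1}

int(A) = {}
cl(A)  = {1}
∂A     = {1}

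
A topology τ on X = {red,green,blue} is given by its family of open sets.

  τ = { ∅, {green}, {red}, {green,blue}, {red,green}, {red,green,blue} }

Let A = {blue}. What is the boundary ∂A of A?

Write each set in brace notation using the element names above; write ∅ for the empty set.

U open, U⊆A: ∅. int(A) = ⋃ = ∅
X∖A={red,green}, int(X∖A)={red,green}, hence cl(A)={blue}
∂A: remove int from cl → {blue}

{blue}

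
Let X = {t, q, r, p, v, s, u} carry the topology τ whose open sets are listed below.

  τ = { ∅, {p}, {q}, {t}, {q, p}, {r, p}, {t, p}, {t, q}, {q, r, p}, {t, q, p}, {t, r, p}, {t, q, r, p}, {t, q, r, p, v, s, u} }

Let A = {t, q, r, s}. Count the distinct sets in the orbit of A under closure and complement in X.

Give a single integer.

X∖A={p, v, u}, int(X∖A)={p}, hence cl(A)={t, q, r, v, s, u}
Orbit (k=closure, c=complement):
  1. A     = {t, q, r, s}
  2. kA    = {t, q, r, v, s, u}
  3. cA    = {p, v, u}
  4. ckA   = {p}
  5. kcA   = {r, p, v, s, u}
  6. ckcA  = {t, q}
  7. kckcA = {t, q, v, s, u}
  8. ckckcA = {r, p}
(closed under both — stop)

8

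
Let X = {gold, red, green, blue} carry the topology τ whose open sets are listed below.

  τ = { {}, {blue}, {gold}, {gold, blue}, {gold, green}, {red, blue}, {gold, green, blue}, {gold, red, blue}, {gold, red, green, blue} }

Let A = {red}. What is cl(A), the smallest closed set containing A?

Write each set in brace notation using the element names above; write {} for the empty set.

cl via duality: int({gold, green, blue}) = {gold, green, blue}, so X∖{gold, green, blue} = {red}

{red}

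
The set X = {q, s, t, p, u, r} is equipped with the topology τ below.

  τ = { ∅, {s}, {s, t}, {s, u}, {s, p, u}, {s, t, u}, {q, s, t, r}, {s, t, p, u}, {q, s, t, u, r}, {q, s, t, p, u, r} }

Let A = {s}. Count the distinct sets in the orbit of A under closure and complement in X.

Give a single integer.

4

closure: X∖int(X∖A) = X∖∅ = {q, s, t, p, u, r}
Let k=closure and c=complement:
  1. A     = {s}
  2. kA    = {q, s, t, p, u, r}
  3. cA    = {q, t, p, u, r}
  4. ckA   = ∅
— saturated at 4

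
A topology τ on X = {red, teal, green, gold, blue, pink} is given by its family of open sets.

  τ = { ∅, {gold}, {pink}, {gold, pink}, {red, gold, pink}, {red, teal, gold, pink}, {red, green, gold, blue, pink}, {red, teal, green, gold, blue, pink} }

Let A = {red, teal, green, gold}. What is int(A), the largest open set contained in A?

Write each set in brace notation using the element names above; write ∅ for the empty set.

{gold}

opens ⊆ A: ∅, {gold}; union → int = {gold}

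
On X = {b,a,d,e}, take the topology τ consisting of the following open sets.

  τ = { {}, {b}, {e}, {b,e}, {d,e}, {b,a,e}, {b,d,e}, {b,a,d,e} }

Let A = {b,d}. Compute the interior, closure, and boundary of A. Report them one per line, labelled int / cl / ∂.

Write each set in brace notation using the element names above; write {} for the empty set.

int(A) = {b}
cl(A)  = {b,a,d}
∂A     = {a,d}

U open, U⊆A: {}, {b}. int(A) = ⋃ = {b}
X∖A={a,e}, int(X∖A)={e}, hence cl(A)={b,a,d}
∂A: remove int from cl → {a,d}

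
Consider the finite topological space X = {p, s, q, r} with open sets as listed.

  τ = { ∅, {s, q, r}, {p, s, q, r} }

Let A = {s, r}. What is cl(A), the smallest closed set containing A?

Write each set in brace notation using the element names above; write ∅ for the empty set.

{p, s, q, r}

X∖A={p, q}, int(X∖A)=∅, hence cl(A)={p, s, q, r}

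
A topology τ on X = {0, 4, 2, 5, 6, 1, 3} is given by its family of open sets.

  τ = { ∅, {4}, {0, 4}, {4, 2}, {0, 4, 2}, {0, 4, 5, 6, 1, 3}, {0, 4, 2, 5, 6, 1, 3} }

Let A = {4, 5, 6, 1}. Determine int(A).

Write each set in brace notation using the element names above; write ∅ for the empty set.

{4}

opens ⊆ A: ∅, {4}; union → int = {4}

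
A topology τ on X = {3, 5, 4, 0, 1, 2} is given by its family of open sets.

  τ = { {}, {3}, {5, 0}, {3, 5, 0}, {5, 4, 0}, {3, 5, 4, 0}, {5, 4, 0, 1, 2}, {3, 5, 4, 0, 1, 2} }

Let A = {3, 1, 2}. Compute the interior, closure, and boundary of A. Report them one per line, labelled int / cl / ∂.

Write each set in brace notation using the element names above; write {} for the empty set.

U open, U⊆A: {}, {3}. int(A) = ⋃ = {3}
X∖A={5, 4, 0}, int(X∖A)={5, 4, 0}, hence cl(A)={3, 1, 2}
∂A: remove int from cl → {1, 2}

int(A) = {3}
cl(A)  = {3, 1, 2}
∂A     = {1, 2}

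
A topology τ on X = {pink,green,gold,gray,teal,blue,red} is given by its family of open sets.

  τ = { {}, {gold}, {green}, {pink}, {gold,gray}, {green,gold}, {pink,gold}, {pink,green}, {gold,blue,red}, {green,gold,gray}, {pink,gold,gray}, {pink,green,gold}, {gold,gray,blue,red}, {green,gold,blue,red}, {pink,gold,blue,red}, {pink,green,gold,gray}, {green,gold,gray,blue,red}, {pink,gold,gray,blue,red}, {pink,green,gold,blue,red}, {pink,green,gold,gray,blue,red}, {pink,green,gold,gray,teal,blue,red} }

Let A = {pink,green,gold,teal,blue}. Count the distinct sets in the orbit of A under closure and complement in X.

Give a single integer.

cl via duality: int({gray,red}) = {}, so X∖{} = {pink,green,gold,gray,teal,blue,red}
Write k for closure, c for complement:
  1. A     = {pink,green,gold,teal,blue}
  2. kA    = {pink,green,gold,gray,teal,blue,red}
  3. cA    = {gray,red}
  4. ckA   = {}
  5. kcA   = {gray,teal,blue,red}
  6. ckcA  = {pink,green,gold}
applying k or c yields no new set

6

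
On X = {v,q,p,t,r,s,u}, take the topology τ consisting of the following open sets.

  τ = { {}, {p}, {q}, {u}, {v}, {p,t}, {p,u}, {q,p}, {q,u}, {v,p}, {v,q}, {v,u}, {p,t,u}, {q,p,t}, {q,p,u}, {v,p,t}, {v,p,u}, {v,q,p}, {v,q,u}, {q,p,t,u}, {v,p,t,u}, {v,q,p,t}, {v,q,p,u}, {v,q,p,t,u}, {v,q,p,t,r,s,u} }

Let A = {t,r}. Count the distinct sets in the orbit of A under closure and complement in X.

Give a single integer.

6

cl via duality: int({v,q,p,s,u}) = {v,q,p,u}, so X∖{v,q,p,u} = {t,r,s}
Write k for closure, c for complement:
  1. A     = {t,r}
  2. kA    = {t,r,s}
  3. cA    = {v,q,p,s,u}
  4. ckA   = {v,q,p,u}
  5. kcA   = {v,q,p,t,r,s,u}
  6. ckcA  = {}
applying k or c yields no new set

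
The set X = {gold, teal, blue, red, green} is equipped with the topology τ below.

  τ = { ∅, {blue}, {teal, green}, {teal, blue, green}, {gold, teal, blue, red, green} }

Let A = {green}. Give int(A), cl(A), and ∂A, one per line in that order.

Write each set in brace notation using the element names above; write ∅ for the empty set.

int(A) = ∅
cl(A)  = {gold, teal, red, green}
∂A     = {gold, teal, red, green}

opens ⊆ A: ∅; union → int = ∅
complement {gold, teal, blue, red}; its interior {blue}; cl(A) = X∖{blue} = {gold, teal, red, green}
boundary = {gold, teal, red, green} ∖ ∅ = {gold, teal, red, green}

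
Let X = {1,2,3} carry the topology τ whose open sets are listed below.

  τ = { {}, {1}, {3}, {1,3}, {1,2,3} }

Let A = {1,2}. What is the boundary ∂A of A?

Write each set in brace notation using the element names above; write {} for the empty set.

{2}

interior: largest open inside A is {1} (from {}, {1})
cl via duality: int({3}) = {3}, so X∖{3} = {1,2}
cl∖int = {2}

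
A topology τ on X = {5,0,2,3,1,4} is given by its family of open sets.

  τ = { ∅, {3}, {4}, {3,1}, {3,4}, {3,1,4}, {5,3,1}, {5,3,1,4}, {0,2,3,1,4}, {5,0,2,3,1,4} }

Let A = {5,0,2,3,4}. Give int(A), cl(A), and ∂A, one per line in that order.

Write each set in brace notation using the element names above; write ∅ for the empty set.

open subsets of A: ∅, {4}, {3}, {3,4}; so int(A) = {3,4}
closure: X∖int(X∖A) = X∖∅ = {5,0,2,3,1,4}
∂A = {5,0,2,3,1,4} minus {3,4} = {5,0,2,1}

int(A) = {3,4}
cl(A)  = {5,0,2,3,1,4}
∂A     = {5,0,2,1}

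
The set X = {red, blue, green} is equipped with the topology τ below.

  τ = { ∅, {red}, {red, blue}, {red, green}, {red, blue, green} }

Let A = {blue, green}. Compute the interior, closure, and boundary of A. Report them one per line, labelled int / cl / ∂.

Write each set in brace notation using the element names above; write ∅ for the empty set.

int(A) = ∅
cl(A)  = {blue, green}
∂A     = {blue, green}

interior: largest open inside A is ∅ (from ∅)
cl via duality: int({red}) = {red}, so X∖{red} = {blue, green}
cl∖int = {blue, green}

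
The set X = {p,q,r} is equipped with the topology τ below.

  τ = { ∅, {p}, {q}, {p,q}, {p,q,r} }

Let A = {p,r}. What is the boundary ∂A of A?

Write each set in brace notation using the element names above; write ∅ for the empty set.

open subsets of A: ∅, {p}; so int(A) = {p}
closure: X∖int(X∖A) = X∖{q} = {p,r}
∂A = {p,r} minus {p} = {r}

{r}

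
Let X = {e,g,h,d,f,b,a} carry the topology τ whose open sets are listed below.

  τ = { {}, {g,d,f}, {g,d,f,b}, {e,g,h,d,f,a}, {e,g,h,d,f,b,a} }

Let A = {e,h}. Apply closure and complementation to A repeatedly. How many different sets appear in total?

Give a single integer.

6

cl via duality: int({g,d,f,b,a}) = {g,d,f,b}, so X∖{g,d,f,b} = {e,h,a}
Write k for closure, c for complement:
  1. A     = {e,h}
  2. kA    = {e,h,a}
  3. cA    = {g,d,f,b,a}
  4. ckA   = {g,d,f,b}
  5. kcA   = {e,g,h,d,f,b,a}
  6. ckcA  = {}
applying k or c yields no new set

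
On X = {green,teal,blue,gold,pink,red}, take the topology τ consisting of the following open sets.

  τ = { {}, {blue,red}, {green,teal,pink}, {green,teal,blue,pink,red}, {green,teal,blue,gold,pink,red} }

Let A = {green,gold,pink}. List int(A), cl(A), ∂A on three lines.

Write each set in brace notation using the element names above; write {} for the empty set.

U open, U⊆A: {}. int(A) = ⋃ = {}
X∖A={teal,blue,red}, int(X∖A)={blue,red}, hence cl(A)={green,teal,gold,pink}
∂A: remove int from cl → {green,teal,gold,pink}

int(A) = {}
cl(A)  = {green,teal,gold,pink}
∂A     = {green,teal,gold,pink}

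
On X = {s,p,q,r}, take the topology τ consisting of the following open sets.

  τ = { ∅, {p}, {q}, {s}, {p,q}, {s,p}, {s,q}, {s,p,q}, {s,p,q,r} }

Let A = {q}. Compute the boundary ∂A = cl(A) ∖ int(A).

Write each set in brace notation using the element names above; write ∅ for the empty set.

{r}

interior: largest open inside A is {q} (from ∅, {q})
cl via duality: int({s,p,r}) = {s,p}, so X∖{s,p} = {q,r}
cl∖int = {r}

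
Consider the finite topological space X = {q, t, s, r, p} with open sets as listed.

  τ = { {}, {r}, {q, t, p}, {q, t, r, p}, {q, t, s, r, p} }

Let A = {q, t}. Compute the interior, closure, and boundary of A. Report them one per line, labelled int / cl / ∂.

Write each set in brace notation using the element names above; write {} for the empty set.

int(A) = {}
cl(A)  = {q, t, s, p}
∂A     = {q, t, s, p}

open subsets of A: {}; so int(A) = {}
closure: X∖int(X∖A) = X∖{r} = {q, t, s, p}
∂A = {q, t, s, p} minus {} = {q, t, s, p}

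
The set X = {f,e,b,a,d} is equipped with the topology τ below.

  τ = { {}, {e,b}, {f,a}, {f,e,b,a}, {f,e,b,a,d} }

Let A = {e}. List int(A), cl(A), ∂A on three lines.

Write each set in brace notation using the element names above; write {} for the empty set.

interior: largest open inside A is {} (from {})
cl via duality: int({f,b,a,d}) = {f,a}, so X∖{f,a} = {e,b,d}
cl∖int = {e,b,d}

int(A) = {}
cl(A)  = {e,b,d}
∂A     = {e,b,d}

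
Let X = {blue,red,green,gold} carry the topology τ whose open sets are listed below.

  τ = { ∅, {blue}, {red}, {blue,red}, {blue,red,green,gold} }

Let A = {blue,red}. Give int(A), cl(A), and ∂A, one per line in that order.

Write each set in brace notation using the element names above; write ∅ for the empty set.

int(A) = {blue,red}
cl(A)  = {blue,red,green,gold}
∂A     = {green,gold}

opens ⊆ A: ∅, {red}, {blue}, {blue,red}; union → int = {blue,red}
complement {green,gold}; its interior ∅; cl(A) = X∖∅ = {blue,red,green,gold}
boundary = {blue,red,green,gold} ∖ {blue,red} = {green,gold}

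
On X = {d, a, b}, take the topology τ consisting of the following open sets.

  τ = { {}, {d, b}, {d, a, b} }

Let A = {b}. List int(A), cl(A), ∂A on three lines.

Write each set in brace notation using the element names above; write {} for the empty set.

int(A) = {}
cl(A)  = {d, a, b}
∂A     = {d, a, b}

interior: largest open inside A is {} (from {})
cl via duality: int({d, a}) = {}, so X∖{} = {d, a, b}
cl∖int = {d, a, b}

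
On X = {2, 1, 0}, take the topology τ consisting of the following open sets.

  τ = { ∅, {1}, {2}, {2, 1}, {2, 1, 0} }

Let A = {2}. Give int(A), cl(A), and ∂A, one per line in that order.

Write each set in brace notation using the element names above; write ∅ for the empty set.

U open, U⊆A: ∅, {2}. int(A) = ⋃ = {2}
X∖A={1, 0}, int(X∖A)={1}, hence cl(A)={2, 0}
∂A: remove int from cl → {0}

int(A) = {2}
cl(A)  = {2, 0}
∂A     = {0}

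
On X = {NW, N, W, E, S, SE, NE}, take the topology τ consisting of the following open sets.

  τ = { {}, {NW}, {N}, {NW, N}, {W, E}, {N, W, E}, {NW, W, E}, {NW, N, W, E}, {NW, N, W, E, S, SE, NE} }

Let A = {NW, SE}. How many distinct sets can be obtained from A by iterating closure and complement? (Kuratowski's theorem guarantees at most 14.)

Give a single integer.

complement {N, W, E, S, NE}; its interior {N, W, E}; cl(A) = X∖{N, W, E} = {NW, S, SE, NE}
With k = closure, c = complement:
  1. A     = {NW, SE}
  2. kA    = {NW, S, SE, NE}
  3. cA    = {N, W, E, S, NE}
  4. ckA   = {N, W, E}
  5. kcA   = {N, W, E, S, SE, NE}
  6. ckcA  = {NW}
k, c of each give nothing new

6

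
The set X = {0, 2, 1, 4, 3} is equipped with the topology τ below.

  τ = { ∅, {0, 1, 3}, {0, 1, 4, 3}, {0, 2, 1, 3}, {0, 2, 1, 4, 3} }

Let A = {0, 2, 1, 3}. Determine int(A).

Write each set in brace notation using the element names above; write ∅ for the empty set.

opens ⊆ A: ∅, {0, 1, 3}, {0, 2, 1, 3}; union → int = {0, 2, 1, 3}

{0, 2, 1, 3}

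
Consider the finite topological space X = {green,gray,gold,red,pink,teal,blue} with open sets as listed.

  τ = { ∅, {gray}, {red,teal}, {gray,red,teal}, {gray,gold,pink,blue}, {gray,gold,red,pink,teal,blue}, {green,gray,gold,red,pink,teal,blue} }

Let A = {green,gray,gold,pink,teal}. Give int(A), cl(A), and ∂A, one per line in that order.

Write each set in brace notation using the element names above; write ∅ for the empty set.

open subsets of A: ∅, {gray}; so int(A) = {gray}
closure: X∖int(X∖A) = X∖∅ = {green,gray,gold,red,pink,teal,blue}
∂A = {green,gray,gold,red,pink,teal,blue} minus {gray} = {green,gold,red,pink,teal,blue}

int(A) = {gray}
cl(A)  = {green,gray,gold,red,pink,teal,blue}
∂A     = {green,gold,red,pink,teal,blue}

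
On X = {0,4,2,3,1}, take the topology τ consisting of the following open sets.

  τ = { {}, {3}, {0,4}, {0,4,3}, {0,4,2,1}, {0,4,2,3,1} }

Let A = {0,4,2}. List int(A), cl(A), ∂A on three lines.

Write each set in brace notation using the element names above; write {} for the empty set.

int(A) = {0,4}
cl(A)  = {0,4,2,1}
∂A     = {2,1}

opens ⊆ A: {}, {0,4}; union → int = {0,4}
complement {3,1}; its interior {3}; cl(A) = X∖{3} = {0,4,2,1}
boundary = {0,4,2,1} ∖ {0,4} = {2,1}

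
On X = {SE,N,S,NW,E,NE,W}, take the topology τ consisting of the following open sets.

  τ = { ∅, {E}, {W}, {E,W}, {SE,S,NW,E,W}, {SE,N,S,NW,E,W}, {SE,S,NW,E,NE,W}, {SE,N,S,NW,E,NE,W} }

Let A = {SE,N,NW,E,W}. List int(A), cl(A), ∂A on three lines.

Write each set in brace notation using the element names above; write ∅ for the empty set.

int(A) = {E,W}
cl(A)  = {SE,N,S,NW,E,NE,W}
∂A     = {SE,N,S,NW,NE}

open subsets of A: ∅, {E}, {W}, {E,W}; so int(A) = {E,W}
closure: X∖int(X∖A) = X∖∅ = {SE,N,S,NW,E,NE,W}
∂A = {SE,N,S,NW,E,NE,W} minus {E,W} = {SE,N,S,NW,NE}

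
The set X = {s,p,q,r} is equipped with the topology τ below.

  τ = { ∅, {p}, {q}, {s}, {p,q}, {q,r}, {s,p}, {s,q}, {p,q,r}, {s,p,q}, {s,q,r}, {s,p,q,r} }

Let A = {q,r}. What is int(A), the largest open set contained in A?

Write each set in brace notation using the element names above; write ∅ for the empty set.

U open, U⊆A: ∅, {q}, {q,r}. int(A) = ⋃ = {q,r}

{q,r}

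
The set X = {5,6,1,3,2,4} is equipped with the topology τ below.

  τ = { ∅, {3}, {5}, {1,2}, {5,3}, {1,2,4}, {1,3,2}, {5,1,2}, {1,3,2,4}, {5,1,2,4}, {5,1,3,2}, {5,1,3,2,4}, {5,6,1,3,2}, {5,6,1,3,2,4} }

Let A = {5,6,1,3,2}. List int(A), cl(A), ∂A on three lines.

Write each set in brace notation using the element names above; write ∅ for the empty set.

opens ⊆ A: ∅, {5}, {3}, {1,2}, {5,3}, {1,3,2}, {5,1,2}, {5,1,3,2}, {5,6,1,3,2}; union → int = {5,6,1,3,2}
complement {4}; its interior ∅; cl(A) = X∖∅ = {5,6,1,3,2,4}
boundary = {5,6,1,3,2,4} ∖ {5,6,1,3,2} = {4}

int(A) = {5,6,1,3,2}
cl(A)  = {5,6,1,3,2,4}
∂A     = {4}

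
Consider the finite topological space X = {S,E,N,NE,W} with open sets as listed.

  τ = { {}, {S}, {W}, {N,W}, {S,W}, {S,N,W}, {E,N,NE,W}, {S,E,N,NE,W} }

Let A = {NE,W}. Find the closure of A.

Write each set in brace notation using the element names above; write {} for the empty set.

complement {S,E,N}; its interior {S}; cl(A) = X∖{S} = {E,N,NE,W}

{E,N,NE,W}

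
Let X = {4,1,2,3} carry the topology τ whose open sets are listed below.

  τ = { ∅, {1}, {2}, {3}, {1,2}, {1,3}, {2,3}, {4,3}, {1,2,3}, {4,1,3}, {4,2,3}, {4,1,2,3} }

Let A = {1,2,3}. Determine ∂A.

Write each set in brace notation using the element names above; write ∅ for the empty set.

{4}

open subsets of A: ∅, {2}, {3}, {1}, {1,2}, {1,3}, {2,3}, {1,2,3}; so int(A) = {1,2,3}
closure: X∖int(X∖A) = X∖∅ = {4,1,2,3}
∂A = {4,1,2,3} minus {1,2,3} = {4}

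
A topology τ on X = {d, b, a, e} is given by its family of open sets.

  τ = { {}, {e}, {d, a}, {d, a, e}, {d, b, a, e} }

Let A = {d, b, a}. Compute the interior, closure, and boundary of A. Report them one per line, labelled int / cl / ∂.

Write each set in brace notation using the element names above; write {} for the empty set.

opens ⊆ A: {}, {d, a}; union → int = {d, a}
complement {e}; its interior {e}; cl(A) = X∖{e} = {d, b, a}
boundary = {d, b, a} ∖ {d, a} = {b}

int(A) = {d, a}
cl(A)  = {d, b, a}
∂A     = {b}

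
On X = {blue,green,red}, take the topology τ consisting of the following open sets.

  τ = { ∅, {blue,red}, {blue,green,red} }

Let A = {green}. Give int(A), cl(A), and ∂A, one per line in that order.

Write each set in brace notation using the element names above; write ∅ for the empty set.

interior: largest open inside A is ∅ (from ∅)
cl via duality: int({blue,red}) = {blue,red}, so X∖{blue,red} = {green}
cl∖int = {green}

int(A) = ∅
cl(A)  = {green}
∂A     = {green}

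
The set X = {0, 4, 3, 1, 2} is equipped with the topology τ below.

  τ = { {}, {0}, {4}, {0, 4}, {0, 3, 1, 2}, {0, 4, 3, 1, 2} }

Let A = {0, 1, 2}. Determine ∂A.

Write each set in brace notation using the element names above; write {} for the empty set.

opens ⊆ A: {}, {0}; union → int = {0}
complement {4, 3}; its interior {4}; cl(A) = X∖{4} = {0, 3, 1, 2}
boundary = {0, 3, 1, 2} ∖ {0} = {3, 1, 2}

{3, 1, 2}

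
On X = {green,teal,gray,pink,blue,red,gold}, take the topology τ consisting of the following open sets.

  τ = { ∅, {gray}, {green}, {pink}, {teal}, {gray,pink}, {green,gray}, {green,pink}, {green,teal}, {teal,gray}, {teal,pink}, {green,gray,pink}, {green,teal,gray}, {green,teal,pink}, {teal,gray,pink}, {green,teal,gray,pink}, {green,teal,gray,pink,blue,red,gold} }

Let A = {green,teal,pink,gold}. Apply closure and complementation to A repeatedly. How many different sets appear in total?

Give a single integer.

X∖A={gray,blue,red}, int(X∖A)={gray}, hence cl(A)={green,teal,pink,blue,red,gold}
Orbit (k=closure, c=complement):
  1. A     = {green,teal,pink,gold}
  2. kA    = {green,teal,pink,blue,red,gold}
  3. cA    = {gray,blue,red}
  4. ckA   = {gray}
  5. kcA   = {gray,blue,red,gold}
  6. ckcA  = {green,teal,pink}
(closed under both — stop)

6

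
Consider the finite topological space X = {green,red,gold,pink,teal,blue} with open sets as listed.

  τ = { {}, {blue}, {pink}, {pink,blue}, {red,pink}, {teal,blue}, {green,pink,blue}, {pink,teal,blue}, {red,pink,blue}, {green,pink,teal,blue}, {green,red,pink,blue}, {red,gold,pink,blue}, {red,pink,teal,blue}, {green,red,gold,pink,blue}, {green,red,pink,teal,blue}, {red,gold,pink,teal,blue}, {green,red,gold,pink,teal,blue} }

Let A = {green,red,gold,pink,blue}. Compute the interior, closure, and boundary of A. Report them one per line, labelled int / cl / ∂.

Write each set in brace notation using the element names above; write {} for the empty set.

int(A) = {green,red,gold,pink,blue}
cl(A)  = {green,red,gold,pink,teal,blue}
∂A     = {teal}

opens ⊆ A: {}, {pink}, {blue}, {red,pink}, {pink,blue}, {green,pink,blue}, {red,pink,blue}, {red,gold,pink,blue}, {green,red,pink,blue}, {green,red,gold,pink,blue}; union → int = {green,red,gold,pink,blue}
complement {teal}; its interior {}; cl(A) = X∖{} = {green,red,gold,pink,teal,blue}
boundary = {green,red,gold,pink,teal,blue} ∖ {green,red,gold,pink,blue} = {teal}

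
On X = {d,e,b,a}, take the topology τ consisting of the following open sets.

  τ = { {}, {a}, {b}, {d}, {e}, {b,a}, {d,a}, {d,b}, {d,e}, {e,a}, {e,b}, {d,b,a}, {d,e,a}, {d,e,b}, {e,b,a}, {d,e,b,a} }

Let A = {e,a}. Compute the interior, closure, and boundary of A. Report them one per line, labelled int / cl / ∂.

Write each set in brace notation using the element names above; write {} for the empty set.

int(A) = {e,a}
cl(A)  = {e,a}
∂A     = {}

U open, U⊆A: {}, {a}, {e}, {e,a}. int(A) = ⋃ = {e,a}
X∖A={d,b}, int(X∖A)={d,b}, hence cl(A)={e,a}
∂A: remove int from cl → {}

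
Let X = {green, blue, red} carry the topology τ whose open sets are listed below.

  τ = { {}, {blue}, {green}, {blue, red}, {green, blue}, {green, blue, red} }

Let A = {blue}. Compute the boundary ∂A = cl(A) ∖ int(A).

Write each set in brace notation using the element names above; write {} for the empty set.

{red}

open subsets of A: {}, {blue}; so int(A) = {blue}
closure: X∖int(X∖A) = X∖{green} = {blue, red}
∂A = {blue, red} minus {blue} = {red}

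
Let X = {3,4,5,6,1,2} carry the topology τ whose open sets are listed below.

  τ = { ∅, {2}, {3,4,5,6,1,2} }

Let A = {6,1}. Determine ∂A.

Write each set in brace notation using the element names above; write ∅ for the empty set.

{3,4,5,6,1}

open subsets of A: ∅; so int(A) = ∅
closure: X∖int(X∖A) = X∖{2} = {3,4,5,6,1}
∂A = {3,4,5,6,1} minus ∅ = {3,4,5,6,1}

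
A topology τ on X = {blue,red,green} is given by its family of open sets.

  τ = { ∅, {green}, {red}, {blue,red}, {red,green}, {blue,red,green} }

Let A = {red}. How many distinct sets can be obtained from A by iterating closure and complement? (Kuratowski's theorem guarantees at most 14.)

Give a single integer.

complement {blue,green}; its interior {green}; cl(A) = X∖{green} = {blue,red}
With k = closure, c = complement:
  1. A     = {red}
  2. kA    = {blue,red}
  3. cA    = {blue,green}
  4. ckA   = {green}
k, c of each give nothing new

4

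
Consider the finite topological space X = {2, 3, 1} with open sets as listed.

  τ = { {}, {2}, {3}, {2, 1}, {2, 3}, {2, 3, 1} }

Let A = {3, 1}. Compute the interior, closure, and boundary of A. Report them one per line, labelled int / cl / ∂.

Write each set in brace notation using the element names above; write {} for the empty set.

int(A) = {3}
cl(A)  = {3, 1}
∂A     = {1}

opens ⊆ A: {}, {3}; union → int = {3}
complement {2}; its interior {2}; cl(A) = X∖{2} = {3, 1}
boundary = {3, 1} ∖ {3} = {1}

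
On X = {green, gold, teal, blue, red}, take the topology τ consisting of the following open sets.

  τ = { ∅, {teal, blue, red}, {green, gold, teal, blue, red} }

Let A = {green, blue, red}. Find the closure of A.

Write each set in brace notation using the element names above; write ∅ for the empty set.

closure: X∖int(X∖A) = X∖∅ = {green, gold, teal, blue, red}

{green, gold, teal, blue, red}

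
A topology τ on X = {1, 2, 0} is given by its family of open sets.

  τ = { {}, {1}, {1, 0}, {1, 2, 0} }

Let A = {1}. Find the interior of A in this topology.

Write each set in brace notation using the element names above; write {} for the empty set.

{1}

open subsets of A: {}, {1}; so int(A) = {1}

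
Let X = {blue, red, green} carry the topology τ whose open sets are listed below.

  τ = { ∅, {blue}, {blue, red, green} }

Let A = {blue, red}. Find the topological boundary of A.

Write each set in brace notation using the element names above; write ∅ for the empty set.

interior: largest open inside A is {blue} (from ∅, {blue})
cl via duality: int({green}) = ∅, so X∖∅ = {blue, red, green}
cl∖int = {red, green}

{red, green}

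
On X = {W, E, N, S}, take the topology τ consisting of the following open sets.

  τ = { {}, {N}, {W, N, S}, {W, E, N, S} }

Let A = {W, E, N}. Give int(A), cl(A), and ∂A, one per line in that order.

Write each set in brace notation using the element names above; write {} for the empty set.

open subsets of A: {}, {N}; so int(A) = {N}
closure: X∖int(X∖A) = X∖{} = {W, E, N, S}
∂A = {W, E, N, S} minus {N} = {W, E, S}

int(A) = {N}
cl(A)  = {W, E, N, S}
∂A     = {W, E, S}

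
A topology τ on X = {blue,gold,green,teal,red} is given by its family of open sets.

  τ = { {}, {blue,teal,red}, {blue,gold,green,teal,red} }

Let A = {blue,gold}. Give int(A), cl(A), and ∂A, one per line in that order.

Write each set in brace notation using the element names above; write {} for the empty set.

open subsets of A: {}; so int(A) = {}
closure: X∖int(X∖A) = X∖{} = {blue,gold,green,teal,red}
∂A = {blue,gold,green,teal,red} minus {} = {blue,gold,green,teal,red}

int(A) = {}
cl(A)  = {blue,gold,green,teal,red}
∂A     = {blue,gold,green,teal,red}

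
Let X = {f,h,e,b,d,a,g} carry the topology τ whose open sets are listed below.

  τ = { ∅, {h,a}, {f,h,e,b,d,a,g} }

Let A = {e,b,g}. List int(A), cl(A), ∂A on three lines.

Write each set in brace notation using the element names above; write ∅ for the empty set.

int(A) = ∅
cl(A)  = {f,e,b,d,g}
∂A     = {f,e,b,d,g}

opens ⊆ A: ∅; union → int = ∅
complement {f,h,d,a}; its interior {h,a}; cl(A) = X∖{h,a} = {f,e,b,d,g}
boundary = {f,e,b,d,g} ∖ ∅ = {f,e,b,d,g}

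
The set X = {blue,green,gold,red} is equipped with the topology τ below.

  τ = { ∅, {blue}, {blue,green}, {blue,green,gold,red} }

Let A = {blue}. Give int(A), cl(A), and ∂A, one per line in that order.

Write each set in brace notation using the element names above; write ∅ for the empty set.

interior: largest open inside A is {blue} (from ∅, {blue})
cl via duality: int({green,gold,red}) = ∅, so X∖∅ = {blue,green,gold,red}
cl∖int = {green,gold,red}

int(A) = {blue}
cl(A)  = {blue,green,gold,red}
∂A     = {green,gold,red}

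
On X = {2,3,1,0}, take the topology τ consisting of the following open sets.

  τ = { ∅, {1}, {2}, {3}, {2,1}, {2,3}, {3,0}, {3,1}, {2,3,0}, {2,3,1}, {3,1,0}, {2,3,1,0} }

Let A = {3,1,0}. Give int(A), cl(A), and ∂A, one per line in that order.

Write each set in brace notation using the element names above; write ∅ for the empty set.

int(A) = {3,1,0}
cl(A)  = {3,1,0}
∂A     = ∅

opens ⊆ A: ∅, {3}, {1}, {3,0}, {3,1}, {3,1,0}; union → int = {3,1,0}
complement {2}; its interior {2}; cl(A) = X∖{2} = {3,1,0}
boundary = {3,1,0} ∖ {3,1,0} = ∅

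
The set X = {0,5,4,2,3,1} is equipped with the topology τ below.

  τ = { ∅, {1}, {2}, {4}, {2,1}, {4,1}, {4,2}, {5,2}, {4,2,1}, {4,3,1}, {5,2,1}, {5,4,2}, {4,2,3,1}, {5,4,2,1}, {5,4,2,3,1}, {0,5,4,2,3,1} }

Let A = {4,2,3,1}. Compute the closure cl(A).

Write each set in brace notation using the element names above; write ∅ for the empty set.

cl via duality: int({0,5}) = ∅, so X∖∅ = {0,5,4,2,3,1}

{0,5,4,2,3,1}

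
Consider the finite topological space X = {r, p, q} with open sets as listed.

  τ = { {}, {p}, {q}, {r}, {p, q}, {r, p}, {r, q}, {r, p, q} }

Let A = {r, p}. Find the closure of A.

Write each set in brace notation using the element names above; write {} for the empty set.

{r, p}

X∖A={q}, int(X∖A)={q}, hence cl(A)={r, p}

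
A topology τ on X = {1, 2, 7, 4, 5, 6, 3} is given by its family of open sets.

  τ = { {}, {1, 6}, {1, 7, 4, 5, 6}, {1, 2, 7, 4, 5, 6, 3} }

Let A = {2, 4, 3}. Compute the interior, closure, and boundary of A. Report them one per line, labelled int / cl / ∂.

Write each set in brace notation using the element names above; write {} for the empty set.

int(A) = {}
cl(A)  = {2, 7, 4, 5, 3}
∂A     = {2, 7, 4, 5, 3}

interior: largest open inside A is {} (from {})
cl via duality: int({1, 7, 5, 6}) = {1, 6}, so X∖{1, 6} = {2, 7, 4, 5, 3}
cl∖int = {2, 7, 4, 5, 3}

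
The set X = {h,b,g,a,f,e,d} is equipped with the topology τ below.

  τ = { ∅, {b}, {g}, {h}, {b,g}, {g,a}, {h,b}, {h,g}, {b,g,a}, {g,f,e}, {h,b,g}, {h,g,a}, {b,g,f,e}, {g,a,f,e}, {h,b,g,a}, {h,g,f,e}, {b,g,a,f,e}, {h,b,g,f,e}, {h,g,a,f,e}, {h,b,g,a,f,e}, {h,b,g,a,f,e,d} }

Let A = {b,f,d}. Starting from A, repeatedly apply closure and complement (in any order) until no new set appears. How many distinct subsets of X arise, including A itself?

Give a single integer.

8

cl via duality: int({h,g,a,e}) = {h,g,a}, so X∖{h,g,a} = {b,f,e,d}
Write k for closure, c for complement:
  1. A     = {b,f,d}
  2. kA    = {b,f,e,d}
  3. cA    = {h,g,a,e}
  4. ckA   = {h,g,a}
  5. kcA   = {h,g,a,f,e,d}
  6. ckcA  = {b}
  7. kckcA = {b,d}
  8. ckckcA = {h,g,a,f,e}
applying k or c yields no new set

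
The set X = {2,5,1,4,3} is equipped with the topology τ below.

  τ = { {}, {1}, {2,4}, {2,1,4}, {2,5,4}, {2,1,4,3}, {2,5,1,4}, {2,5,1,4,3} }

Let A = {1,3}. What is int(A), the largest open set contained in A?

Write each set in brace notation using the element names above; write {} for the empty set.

opens ⊆ A: {}, {1}; union → int = {1}

{1}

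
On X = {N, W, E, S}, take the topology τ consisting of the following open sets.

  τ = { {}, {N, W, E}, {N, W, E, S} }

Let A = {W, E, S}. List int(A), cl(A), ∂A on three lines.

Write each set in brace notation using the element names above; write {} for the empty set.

int(A) = {}
cl(A)  = {N, W, E, S}
∂A     = {N, W, E, S}

interior: largest open inside A is {} (from {})
cl via duality: int({N}) = {}, so X∖{} = {N, W, E, S}
cl∖int = {N, W, E, S}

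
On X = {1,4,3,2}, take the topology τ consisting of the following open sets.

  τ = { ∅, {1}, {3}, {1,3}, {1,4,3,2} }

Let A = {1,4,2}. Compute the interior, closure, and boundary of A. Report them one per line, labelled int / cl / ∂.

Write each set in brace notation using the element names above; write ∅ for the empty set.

U open, U⊆A: ∅, {1}. int(A) = ⋃ = {1}
X∖A={3}, int(X∖A)={3}, hence cl(A)={1,4,2}
∂A: remove int from cl → {4,2}

int(A) = {1}
cl(A)  = {1,4,2}
∂A     = {4,2}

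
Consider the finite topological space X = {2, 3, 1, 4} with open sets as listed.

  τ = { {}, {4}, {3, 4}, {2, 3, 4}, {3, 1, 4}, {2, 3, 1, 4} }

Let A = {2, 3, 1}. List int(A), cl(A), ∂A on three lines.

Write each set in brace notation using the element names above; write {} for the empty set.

int(A) = {}
cl(A)  = {2, 3, 1}
∂A     = {2, 3, 1}

open subsets of A: {}; so int(A) = {}
closure: X∖int(X∖A) = X∖{4} = {2, 3, 1}
∂A = {2, 3, 1} minus {} = {2, 3, 1}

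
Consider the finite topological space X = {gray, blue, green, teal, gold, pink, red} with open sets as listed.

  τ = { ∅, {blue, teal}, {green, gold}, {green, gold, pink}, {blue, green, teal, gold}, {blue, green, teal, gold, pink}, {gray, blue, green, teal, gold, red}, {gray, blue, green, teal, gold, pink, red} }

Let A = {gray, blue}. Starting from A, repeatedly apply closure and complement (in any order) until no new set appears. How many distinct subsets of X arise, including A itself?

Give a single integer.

8

complement {green, teal, gold, pink, red}; its interior {green, gold, pink}; cl(A) = X∖{green, gold, pink} = {gray, blue, teal, red}
With k = closure, c = complement:
  1. A     = {gray, blue}
  2. kA    = {gray, blue, teal, red}
  3. cA    = {green, teal, gold, pink, red}
  4. ckA   = {green, gold, pink}
  5. kcA   = {gray, blue, green, teal, gold, pink, red}
  6. kckA  = {gray, green, gold, pink, red}
  7. ckcA  = ∅
  8. ckckA = {blue, teal}
k, c of each give nothing new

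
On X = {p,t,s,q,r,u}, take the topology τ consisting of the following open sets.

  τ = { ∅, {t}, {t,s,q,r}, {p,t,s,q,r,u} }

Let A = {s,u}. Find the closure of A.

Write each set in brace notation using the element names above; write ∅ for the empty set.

cl via duality: int({p,t,q,r}) = {t}, so X∖{t} = {p,s,q,r,u}

{p,s,q,r,u}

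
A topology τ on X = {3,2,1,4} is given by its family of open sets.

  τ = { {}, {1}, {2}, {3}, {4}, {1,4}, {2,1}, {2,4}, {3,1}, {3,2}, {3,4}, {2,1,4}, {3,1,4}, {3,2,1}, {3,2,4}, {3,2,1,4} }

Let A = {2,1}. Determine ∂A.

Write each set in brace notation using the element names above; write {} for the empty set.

{}

opens ⊆ A: {}, {1}, {2}, {2,1}; union → int = {2,1}
complement {3,4}; its interior {3,4}; cl(A) = X∖{3,4} = {2,1}
boundary = {2,1} ∖ {2,1} = {}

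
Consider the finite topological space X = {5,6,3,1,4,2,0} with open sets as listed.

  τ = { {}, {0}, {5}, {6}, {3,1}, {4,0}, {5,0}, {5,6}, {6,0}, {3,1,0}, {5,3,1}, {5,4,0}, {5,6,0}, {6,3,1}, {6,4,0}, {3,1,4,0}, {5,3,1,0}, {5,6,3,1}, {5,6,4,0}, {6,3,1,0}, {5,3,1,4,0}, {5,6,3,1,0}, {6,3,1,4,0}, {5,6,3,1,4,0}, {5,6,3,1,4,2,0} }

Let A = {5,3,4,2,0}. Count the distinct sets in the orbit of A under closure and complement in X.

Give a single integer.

10

cl via duality: int({6,1}) = {6}, so X∖{6} = {5,3,1,4,2,0}
Write k for closure, c for complement:
  1. A     = {5,3,4,2,0}
  2. kA    = {5,3,1,4,2,0}
  3. cA    = {6,1}
  4. ckA   = {6}
  5. kcA   = {6,3,1,2}
  6. kckA  = {6,2}
  7. ckcA  = {5,4,0}
  8. ckckA = {5,3,1,4,0}
  9. kckcA = {5,4,2,0}
  10. ckckcA = {6,3,1}
applying k or c yields no new set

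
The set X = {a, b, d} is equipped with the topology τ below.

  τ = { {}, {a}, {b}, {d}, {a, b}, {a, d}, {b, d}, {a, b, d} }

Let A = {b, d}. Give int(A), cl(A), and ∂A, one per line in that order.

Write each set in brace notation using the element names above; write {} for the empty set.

opens ⊆ A: {}, {b}, {d}, {b, d}; union → int = {b, d}
complement {a}; its interior {a}; cl(A) = X∖{a} = {b, d}
boundary = {b, d} ∖ {b, d} = {}

int(A) = {b, d}
cl(A)  = {b, d}
∂A     = {}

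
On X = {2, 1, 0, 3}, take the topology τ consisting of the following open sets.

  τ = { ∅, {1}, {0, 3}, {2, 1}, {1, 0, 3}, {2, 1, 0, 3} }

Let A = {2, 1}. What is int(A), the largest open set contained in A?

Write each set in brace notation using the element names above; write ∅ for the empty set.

interior: largest open inside A is {2, 1} (from ∅, {1}, {2, 1})

{2, 1}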